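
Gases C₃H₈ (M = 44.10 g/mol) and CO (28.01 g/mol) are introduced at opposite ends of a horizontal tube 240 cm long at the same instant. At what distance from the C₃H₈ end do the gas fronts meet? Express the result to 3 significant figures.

In equal time, each gas travels a distance ∝ its rate ∝ 1/√M, so d_C₃H₈/d_CO = √(M_CO/M_C₃H₈) = √(28.01/44.10) = 0.7970.
With d_C₃H₈ + d_CO = 240 cm, d_CO = 240/(1 + 0.7970) = 133.6 cm.
d_C₃H₈ = 240 − 133.6 = 106 cm.

106 cm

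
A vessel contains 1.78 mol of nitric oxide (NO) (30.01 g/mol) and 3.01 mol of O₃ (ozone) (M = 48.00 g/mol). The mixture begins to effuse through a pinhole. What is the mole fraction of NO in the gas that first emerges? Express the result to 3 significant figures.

0.428

Effusion rate of each component ∝ n_i/√M_i (partial pressure × 1/√M).
Mole fraction of NO in the effusate = (n_NO/√M_NO) / (n_NO/√M_NO + n_O₃/√M_O₃)
= (1.78/√30.01) / (1.78/√30.01 + 3.01/√48.00) = 0.3249/(0.3249 + 0.4345) = 0.428.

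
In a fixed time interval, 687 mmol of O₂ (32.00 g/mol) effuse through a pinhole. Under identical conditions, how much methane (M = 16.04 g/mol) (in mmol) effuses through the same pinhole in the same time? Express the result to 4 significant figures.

Graham's law gives rate_CH₄/rate_O₂ = √(M_O₂/M_CH₄) = √(32.00/16.04) = √1.995 = 1.412.
So the amount for CH₄ is 687 × 1.412 = 970.4 mmol.

970.4 mmol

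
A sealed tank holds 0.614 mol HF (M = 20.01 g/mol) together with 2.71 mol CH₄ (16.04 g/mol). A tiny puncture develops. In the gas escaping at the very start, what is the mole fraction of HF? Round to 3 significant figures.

Each component's effusion rate ∝ (its partial pressure)·(1/√M) ∝ n_i/√M_i.
x_HF(eff) = (n_HF/√M_HF) / (n_HF/√M_HF + n_CH₄/√M_CH₄)
= (0.614/√20.01) / (0.614/√20.01 + 2.71/√16.04) = 0.1373/(0.1373 + 0.6767) = 0.169.

0.169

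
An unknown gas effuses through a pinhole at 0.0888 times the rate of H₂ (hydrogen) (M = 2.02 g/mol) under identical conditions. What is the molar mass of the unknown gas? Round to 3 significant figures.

256 g/mol

Since effusion rate ∝ 1/√M, rate_X/rate_H₂ = √(M_H₂/M_X).
0.0888 = √(2.02/M_X)
M_X = 2.02 / 0.0888² = 2.02 / 0.007885 = 256 g/mol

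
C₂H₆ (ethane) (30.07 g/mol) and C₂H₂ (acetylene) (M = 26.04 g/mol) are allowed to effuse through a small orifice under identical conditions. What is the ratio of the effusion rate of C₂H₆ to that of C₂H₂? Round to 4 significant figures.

Using Graham's law: rate_C₂H₆/rate_C₂H₂ = √(M_C₂H₂/M_C₂H₆) = √(26.04/30.07) = √0.8660 = 0.9306.

0.9306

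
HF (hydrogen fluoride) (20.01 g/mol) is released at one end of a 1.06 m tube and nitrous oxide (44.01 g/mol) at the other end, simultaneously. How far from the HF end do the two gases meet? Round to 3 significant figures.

The fronts meet when d_HF + d_N₂O = L with d_HF/d_N₂O = √(M_N₂O/M_HF) (Graham's law). Here √(M_N₂O/M_HF) = √(44.01/20.01) = 1.483.
With d_HF + d_N₂O = 1.06 m, d_N₂O = 1.06/(1 + 1.483) = 0.4269 m.
d_HF = 1.06 − 0.4269 = 0.633 m.

0.633 m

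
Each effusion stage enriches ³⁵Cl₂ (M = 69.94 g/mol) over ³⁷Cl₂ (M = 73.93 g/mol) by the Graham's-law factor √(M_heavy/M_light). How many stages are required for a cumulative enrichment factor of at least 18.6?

106

With α = √(73.93/69.94) per stage, ln α = ½ ln(1.05705) = 0.02774.
Need α^N ≥ 18.6 ⇒ N ≥ ln(18.6) / ln α = 2.923 / 0.02774 = 105.38.
Rounding up, N = 106 stages.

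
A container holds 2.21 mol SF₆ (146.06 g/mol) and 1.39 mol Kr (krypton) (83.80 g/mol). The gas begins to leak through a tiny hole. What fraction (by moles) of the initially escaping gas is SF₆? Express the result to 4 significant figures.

0.5463

The effusion rate of species i is ∝ p_i/√M_i ∝ n_i/√M_i.
x_SF₆(eff) = (n_SF₆/√M_SF₆) / (n_SF₆/√M_SF₆ + n_Kr/√M_Kr)
= (2.21/√146.06) / (2.21/√146.06 + 1.39/√83.80) = 0.1829/(0.1829 + 0.1518) = 0.5463.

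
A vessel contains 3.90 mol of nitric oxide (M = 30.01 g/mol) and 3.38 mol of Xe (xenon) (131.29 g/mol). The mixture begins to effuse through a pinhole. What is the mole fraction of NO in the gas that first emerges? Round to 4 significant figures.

0.7070

Rate_i ∝ x_i/√M_i (Graham's law weighted by mole fraction), so the effusate composition follows n_i/√M_i.
Mole fraction of NO in the effusate = (n_NO/√M_NO) / (n_NO/√M_NO + n_Xe/√M_Xe)
= (3.90/√30.01) / (3.90/√30.01 + 3.38/√131.29) = 0.7119/(0.7119 + 0.2950) = 0.7070.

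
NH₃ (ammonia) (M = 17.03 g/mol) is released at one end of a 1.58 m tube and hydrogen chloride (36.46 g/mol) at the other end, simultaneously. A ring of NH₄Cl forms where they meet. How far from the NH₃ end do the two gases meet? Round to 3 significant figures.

Graham's law gives d_NH₃/d_HCl = rate_NH₃/rate_HCl = √(M_HCl/M_NH₃) = √(36.46/17.03) = 1.463.
With d_NH₃ + d_HCl = 1.58 m, d_HCl = 1.58/(1 + 1.463) = 0.6414 m.
d_NH₃ = 1.58 − 0.6414 = 0.939 m.

0.939 m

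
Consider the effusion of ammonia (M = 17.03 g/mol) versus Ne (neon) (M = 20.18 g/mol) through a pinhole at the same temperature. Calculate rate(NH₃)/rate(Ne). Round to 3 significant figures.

Since effusion rate ∝ 1/√M, rate_NH₃/rate_Ne = √(M_Ne/M_NH₃) = √(20.18/17.03) = √1.185 = 1.09.

1.09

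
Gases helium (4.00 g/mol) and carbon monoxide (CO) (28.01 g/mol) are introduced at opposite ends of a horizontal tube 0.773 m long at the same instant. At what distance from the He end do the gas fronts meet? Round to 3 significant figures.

0.561 m

The fronts meet when d_He + d_CO = L with d_He/d_CO = √(M_CO/M_He) (Graham's law). Here √(M_CO/M_He) = √(28.01/4.00) = 2.646.
With d_He + d_CO = 0.773 m, d_CO = 0.773/(1 + 2.646) = 0.2120 m.
d_He = 0.773 − 0.2120 = 0.561 m.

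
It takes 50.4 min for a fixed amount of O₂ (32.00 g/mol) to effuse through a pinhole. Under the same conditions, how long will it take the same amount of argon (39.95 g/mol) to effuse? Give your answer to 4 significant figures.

56.31 min

By Graham's law, t_Ar/t_O₂ = √(M_Ar/M_O₂) = √(39.95/32.00) = √1.248 = 1.117.
So the time for Ar is 50.4 × 1.117 = 56.31 min.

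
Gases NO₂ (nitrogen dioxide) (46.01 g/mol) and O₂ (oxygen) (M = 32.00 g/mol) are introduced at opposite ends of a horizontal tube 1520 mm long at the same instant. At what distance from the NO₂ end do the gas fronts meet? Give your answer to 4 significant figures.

691.2 mm

In equal time, each gas travels a distance ∝ its rate ∝ 1/√M, so d_NO₂/d_O₂ = √(M_O₂/M_NO₂) = √(32.00/46.01) = 0.8340.
With d_NO₂ + d_O₂ = 1520 mm, d_O₂ = 1520/(1 + 0.8340) = 828.8 mm.
d_NO₂ = 1520 − 828.8 = 691.2 mm.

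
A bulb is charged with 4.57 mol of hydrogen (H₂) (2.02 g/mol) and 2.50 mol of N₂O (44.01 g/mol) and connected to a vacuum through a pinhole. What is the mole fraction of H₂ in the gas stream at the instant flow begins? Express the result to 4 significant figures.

Rate_i ∝ x_i/√M_i (Graham's law weighted by mole fraction), so the effusate composition follows n_i/√M_i.
x_H₂(eff) = (n_H₂/√M_H₂) / (n_H₂/√M_H₂ + n_N₂O/√M_N₂O)
= (4.57/√2.02) / (4.57/√2.02 + 2.50/√44.01) = 3.215/(3.215 + 0.3768) = 0.8951.

0.8951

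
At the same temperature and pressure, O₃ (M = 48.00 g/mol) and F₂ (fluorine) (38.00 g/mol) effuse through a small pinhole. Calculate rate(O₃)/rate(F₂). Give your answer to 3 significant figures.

0.890

Since effusion rate ∝ 1/√M, rate_O₃/rate_F₂ = √(M_F₂/M_O₃) = √(38.00/48.00) = √0.7917 = 0.890.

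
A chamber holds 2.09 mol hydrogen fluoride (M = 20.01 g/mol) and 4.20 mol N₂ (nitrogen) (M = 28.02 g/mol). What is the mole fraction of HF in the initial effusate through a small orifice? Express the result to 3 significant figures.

0.371

Each component's effusion rate ∝ (its partial pressure)·(1/√M) ∝ n_i/√M_i.
So x_HF in the escaping gas = (n_HF/√M_HF) / Σ(n_i/√M_i)
= (2.09/√20.01) / (2.09/√20.01 + 4.20/√28.02) = 0.4672/(0.4672 + 0.7934) = 0.371.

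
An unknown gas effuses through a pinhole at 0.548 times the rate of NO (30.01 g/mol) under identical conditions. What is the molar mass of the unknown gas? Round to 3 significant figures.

99.9 g/mol

Since effusion rate ∝ 1/√M, rate_X/rate_NO = √(M_NO/M_X).
0.548 = √(30.01/M_X)
M_X = 30.01 / 0.548² = 30.01 / 0.3003 = 99.9 g/mol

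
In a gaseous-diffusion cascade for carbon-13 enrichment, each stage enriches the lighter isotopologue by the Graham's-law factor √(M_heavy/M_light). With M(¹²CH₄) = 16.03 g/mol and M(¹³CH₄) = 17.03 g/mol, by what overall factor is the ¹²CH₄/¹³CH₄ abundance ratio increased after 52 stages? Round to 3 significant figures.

After 52 stages the ratio has grown by (√(17.03/16.03))^52 = (17.03/16.03)^(52/2).
= 1.06238^26 = 4.82.

4.82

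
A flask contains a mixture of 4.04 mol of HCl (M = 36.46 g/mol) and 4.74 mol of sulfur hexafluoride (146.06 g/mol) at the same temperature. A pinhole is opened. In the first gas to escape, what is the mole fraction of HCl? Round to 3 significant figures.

0.630

The effusion rate of species i is ∝ p_i/√M_i ∝ n_i/√M_i.
So x_HCl in the escaping gas = (n_HCl/√M_HCl) / Σ(n_i/√M_i)
= (4.04/√36.46) / (4.04/√36.46 + 4.74/√146.06) = 0.6691/(0.6691 + 0.3922) = 0.630.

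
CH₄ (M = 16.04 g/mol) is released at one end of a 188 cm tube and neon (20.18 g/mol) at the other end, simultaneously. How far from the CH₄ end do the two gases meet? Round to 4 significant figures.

Graham's law gives d_CH₄/d_Ne = rate_CH₄/rate_Ne = √(M_Ne/M_CH₄) = √(20.18/16.04) = 1.122.
With d_CH₄ + d_Ne = 188 cm, d_Ne = 188/(1 + 1.122) = 88.61 cm.
d_CH₄ = 188 − 88.61 = 99.39 cm.

99.39 cm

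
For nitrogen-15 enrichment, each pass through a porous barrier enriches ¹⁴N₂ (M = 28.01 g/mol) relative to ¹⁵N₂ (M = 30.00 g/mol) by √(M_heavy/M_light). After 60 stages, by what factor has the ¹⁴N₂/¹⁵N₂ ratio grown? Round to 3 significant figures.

After 60 stages the ratio has grown by (√(30.00/28.01))^60 = (30.00/28.01)^(60/2).
= 1.07105^30 = 7.84.

7.84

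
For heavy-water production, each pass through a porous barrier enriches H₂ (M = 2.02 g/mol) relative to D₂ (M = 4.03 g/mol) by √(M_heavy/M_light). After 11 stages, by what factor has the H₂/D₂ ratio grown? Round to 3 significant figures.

Each stage multiplies the ratio by α = √(4.03/2.02), so after 11 stages the overall factor is α^11 = (4.03/2.02)^(11/2).
= 1.99505^(11/2) = 44.6.

44.6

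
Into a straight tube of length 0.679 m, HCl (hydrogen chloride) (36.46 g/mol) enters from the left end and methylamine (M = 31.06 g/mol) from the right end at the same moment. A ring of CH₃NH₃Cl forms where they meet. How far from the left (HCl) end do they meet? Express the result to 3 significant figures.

Graham's law gives d_HCl/d_CH₃NH₂ = rate_HCl/rate_CH₃NH₂ = √(M_CH₃NH₂/M_HCl) = √(31.06/36.46) = 0.9230.
With d_HCl + d_CH₃NH₂ = 0.679 m, d_CH₃NH₂ = 0.679/(1 + 0.9230) = 0.3531 m.
d_HCl = 0.679 − 0.3531 = 0.326 m.

0.326 m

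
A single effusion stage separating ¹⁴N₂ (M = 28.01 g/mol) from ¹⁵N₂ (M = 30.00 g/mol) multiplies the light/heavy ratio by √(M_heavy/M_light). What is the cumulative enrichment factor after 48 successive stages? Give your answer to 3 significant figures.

After 48 stages the ratio has grown by (√(30.00/28.01))^48 = (30.00/28.01)^(48/2).
= 1.07105^24 = 5.19.

5.19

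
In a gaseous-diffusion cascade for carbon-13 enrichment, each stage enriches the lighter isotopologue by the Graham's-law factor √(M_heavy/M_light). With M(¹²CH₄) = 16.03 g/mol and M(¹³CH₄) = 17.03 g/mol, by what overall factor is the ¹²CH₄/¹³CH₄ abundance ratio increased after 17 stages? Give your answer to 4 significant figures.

Overall factor = α^17 with α = √(17.03/16.03), i.e. (17.03/16.03)^(17/2).
= 1.06238^(17/2) = 1.673.

1.673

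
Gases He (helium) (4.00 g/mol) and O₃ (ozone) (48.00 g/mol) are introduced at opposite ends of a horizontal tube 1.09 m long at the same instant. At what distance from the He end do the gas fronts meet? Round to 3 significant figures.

The fronts meet when d_He + d_O₃ = L with d_He/d_O₃ = √(M_O₃/M_He) (Graham's law). Here √(M_O₃/M_He) = √(48.00/4.00) = 3.464.
With d_He + d_O₃ = 1.09 m, d_O₃ = 1.09/(1 + 3.464) = 0.2442 m.
d_He = 1.09 − 0.2442 = 0.846 m.

0.846 m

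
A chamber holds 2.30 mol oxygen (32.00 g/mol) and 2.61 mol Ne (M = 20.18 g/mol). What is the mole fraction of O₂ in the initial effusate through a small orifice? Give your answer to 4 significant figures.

0.4117

Rate_i ∝ x_i/√M_i (Graham's law weighted by mole fraction), so the effusate composition follows n_i/√M_i.
Mole fraction of O₂ in the effusate = (n_O₂/√M_O₂) / (n_O₂/√M_O₂ + n_Ne/√M_Ne)
= (2.30/√32.00) / (2.30/√32.00 + 2.61/√20.18) = 0.4066/(0.4066 + 0.5810) = 0.4117.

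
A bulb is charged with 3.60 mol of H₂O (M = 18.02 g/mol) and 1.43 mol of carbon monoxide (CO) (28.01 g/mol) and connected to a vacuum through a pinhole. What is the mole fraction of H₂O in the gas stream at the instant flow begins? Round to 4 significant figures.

Effusion rate of each component ∝ n_i/√M_i (partial pressure × 1/√M).
x_H₂O(eff) = (n_H₂O/√M_H₂O) / (n_H₂O/√M_H₂O + n_CO/√M_CO)
= (3.60/√18.02) / (3.60/√18.02 + 1.43/√28.01) = 0.8481/(0.8481 + 0.2702) = 0.7584.

0.7584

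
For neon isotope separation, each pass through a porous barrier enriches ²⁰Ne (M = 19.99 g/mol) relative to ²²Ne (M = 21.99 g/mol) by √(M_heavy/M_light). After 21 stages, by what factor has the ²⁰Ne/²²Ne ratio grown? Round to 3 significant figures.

2.72

Overall factor = α^21 with α = √(21.99/19.99), i.e. (21.99/19.99)^(21/2).
= 1.10005^(21/2) = 2.72.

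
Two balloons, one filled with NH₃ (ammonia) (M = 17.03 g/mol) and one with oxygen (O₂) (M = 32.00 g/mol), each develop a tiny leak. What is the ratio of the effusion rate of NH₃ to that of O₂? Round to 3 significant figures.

1.37

Graham's law gives rate_NH₃/rate_O₂ = √(M_O₂/M_NH₃) = √(32.00/17.03) = √1.879 = 1.37.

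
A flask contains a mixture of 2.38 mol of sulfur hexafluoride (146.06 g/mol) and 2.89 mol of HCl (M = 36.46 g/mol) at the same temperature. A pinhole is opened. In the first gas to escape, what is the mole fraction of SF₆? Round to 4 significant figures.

0.2915

Effusion rate of each component ∝ n_i/√M_i (partial pressure × 1/√M).
x_SF₆(eff) = (n_SF₆/√M_SF₆) / (n_SF₆/√M_SF₆ + n_HCl/√M_HCl)
= (2.38/√146.06) / (2.38/√146.06 + 2.89/√36.46) = 0.1969/(0.1969 + 0.4786) = 0.2915.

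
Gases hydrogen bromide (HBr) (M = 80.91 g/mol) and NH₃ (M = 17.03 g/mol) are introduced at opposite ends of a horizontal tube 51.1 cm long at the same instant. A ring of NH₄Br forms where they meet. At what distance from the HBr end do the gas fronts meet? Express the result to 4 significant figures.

Distances travelled in equal time are proportional to diffusion rates, so d_HBr/d_NH₃ = √(M_NH₃/M_HBr) = √(17.03/80.91) = 0.4588.
With d_HBr + d_NH₃ = 51.1 cm, d_NH₃ = 51.1/(1 + 0.4588) = 35.03 cm.
d_HBr = 51.1 − 35.03 = 16.07 cm.

16.07 cm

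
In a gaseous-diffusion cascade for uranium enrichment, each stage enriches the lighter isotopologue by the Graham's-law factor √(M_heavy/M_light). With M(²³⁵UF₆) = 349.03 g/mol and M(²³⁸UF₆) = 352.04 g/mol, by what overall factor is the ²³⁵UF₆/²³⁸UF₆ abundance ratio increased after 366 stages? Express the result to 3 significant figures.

4.81

After 366 stages the ratio has grown by (√(352.04/349.03))^366 = (352.04/349.03)^(366/2).
= 1.00862^183 = 4.81.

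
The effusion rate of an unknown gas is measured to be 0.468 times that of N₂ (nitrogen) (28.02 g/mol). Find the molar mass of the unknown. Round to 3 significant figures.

By Graham's law, rate_X/rate_N₂ = √(M_N₂/M_X).
0.468 = √(28.02/M_X)
M_X = 28.02 / 0.468² = 28.02 / 0.2190 = 128 g/mol

128 g/mol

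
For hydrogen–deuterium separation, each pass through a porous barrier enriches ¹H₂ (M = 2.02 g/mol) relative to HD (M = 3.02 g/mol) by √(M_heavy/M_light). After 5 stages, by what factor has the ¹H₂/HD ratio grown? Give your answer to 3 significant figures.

The single-stage factor is √(M_heavy/M_light), so 5 stages give [√(3.02/2.02)]^5 = (3.02/2.02)^(5/2).
= 1.49505^(5/2) = 2.73.

2.73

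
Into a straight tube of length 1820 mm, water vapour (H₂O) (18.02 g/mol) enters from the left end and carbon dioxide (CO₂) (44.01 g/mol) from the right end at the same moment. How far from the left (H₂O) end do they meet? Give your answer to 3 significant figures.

Distances travelled in equal time are proportional to diffusion rates, so d_H₂O/d_CO₂ = √(M_CO₂/M_H₂O) = √(44.01/18.02) = 1.563.
With d_H₂O + d_CO₂ = 1820 mm, d_CO₂ = 1820/(1 + 1.563) = 710.2 mm.
d_H₂O = 1820 − 710.2 = 1110 mm.

1110 mm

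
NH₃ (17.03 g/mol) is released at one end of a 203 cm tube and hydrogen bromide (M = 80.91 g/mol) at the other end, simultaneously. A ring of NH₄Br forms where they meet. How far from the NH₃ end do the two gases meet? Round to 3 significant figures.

The fronts meet when d_NH₃ + d_HBr = L with d_NH₃/d_HBr = √(M_HBr/M_NH₃) (Graham's law). Here √(M_HBr/M_NH₃) = √(80.91/17.03) = 2.180.
With d_NH₃ + d_HBr = 203 cm, d_HBr = 203/(1 + 2.180) = 63.84 cm.
d_NH₃ = 203 − 63.84 = 139 cm.

139 cm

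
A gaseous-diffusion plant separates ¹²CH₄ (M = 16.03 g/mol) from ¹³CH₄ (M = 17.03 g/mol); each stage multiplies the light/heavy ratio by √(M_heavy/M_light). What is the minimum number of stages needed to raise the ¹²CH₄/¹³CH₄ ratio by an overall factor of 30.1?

Per stage α = (17.03/16.03)^(1/2) = 1.06238^0.5, giving ln α = 0.03026.
Need α^N ≥ 30.1 ⇒ N ≥ ln(30.1) / ln α = 3.405 / 0.03026 = 112.52.
Minimum whole number of stages: N = 113.

113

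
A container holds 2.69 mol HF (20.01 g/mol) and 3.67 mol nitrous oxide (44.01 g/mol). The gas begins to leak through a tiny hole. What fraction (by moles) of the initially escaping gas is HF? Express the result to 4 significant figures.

0.5208

Each component's effusion rate ∝ (its partial pressure)·(1/√M) ∝ n_i/√M_i.
Mole fraction of HF in the effusate = (n_HF/√M_HF) / (n_HF/√M_HF + n_N₂O/√M_N₂O)
= (2.69/√20.01) / (2.69/√20.01 + 3.67/√44.01) = 0.6014/(0.6014 + 0.5532) = 0.5208.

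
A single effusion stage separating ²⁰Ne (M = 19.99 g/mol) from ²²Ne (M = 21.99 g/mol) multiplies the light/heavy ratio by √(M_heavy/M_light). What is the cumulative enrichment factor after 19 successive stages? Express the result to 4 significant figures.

2.474

After 19 stages the ratio has grown by (√(21.99/19.99))^19 = (21.99/19.99)^(19/2).
= 1.10005^(19/2) = 2.474.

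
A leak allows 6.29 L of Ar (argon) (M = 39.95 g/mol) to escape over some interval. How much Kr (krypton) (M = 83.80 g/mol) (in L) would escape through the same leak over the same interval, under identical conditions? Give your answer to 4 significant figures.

Using Graham's law: rate_Kr/rate_Ar = √(M_Ar/M_Kr) = √(39.95/83.80) = √0.4767 = 0.6905.
So the volume for Kr is 6.29 × 0.6905 = 4.343 L.

4.343 L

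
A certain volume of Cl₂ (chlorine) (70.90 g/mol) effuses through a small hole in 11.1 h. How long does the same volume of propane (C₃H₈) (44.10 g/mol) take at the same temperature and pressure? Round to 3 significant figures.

8.75 h

Graham's law gives t_C₃H₈/t_Cl₂ = √(M_C₃H₈/M_Cl₂) = √(44.10/70.90) = √0.6220 = 0.7887.
So the time for C₃H₈ is 11.1 × 0.7887 = 8.75 h.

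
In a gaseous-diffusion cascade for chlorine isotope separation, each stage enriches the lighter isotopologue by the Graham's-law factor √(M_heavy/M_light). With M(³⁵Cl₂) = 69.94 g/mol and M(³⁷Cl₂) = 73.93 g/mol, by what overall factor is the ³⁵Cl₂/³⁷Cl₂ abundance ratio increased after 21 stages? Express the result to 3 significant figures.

After 21 stages the ratio has grown by (√(73.93/69.94))^21 = (73.93/69.94)^(21/2).
= 1.05705^(21/2) = 1.79.

1.79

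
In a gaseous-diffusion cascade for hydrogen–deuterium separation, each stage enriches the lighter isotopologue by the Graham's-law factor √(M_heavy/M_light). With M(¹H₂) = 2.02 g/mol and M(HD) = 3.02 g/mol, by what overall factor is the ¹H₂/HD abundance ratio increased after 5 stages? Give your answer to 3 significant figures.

2.73

After 5 stages the ratio has grown by (√(3.02/2.02))^5 = (3.02/2.02)^(5/2).
= 1.49505^(5/2) = 2.73.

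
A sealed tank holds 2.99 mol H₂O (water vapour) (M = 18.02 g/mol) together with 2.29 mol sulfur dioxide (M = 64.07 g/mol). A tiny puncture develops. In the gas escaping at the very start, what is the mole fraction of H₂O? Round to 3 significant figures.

The effusion rate of species i is ∝ p_i/√M_i ∝ n_i/√M_i.
So x_H₂O in the escaping gas = (n_H₂O/√M_H₂O) / Σ(n_i/√M_i)
= (2.99/√18.02) / (2.99/√18.02 + 2.29/√64.07) = 0.7044/(0.7044 + 0.2861) = 0.711.

0.711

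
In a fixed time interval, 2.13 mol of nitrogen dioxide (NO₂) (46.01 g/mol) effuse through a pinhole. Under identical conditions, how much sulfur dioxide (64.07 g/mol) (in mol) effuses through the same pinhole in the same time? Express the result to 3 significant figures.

Using Graham's law: rate_SO₂/rate_NO₂ = √(M_NO₂/M_SO₂) = √(46.01/64.07) = √0.7181 = 0.8474.
So the amount for SO₂ is 2.13 × 0.8474 = 1.81 mol.

1.81 mol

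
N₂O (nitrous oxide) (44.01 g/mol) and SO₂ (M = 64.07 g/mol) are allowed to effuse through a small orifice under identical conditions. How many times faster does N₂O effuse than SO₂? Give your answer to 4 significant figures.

Since effusion rate ∝ 1/√M, rate_N₂O/rate_SO₂ = √(M_SO₂/M_N₂O) = √(64.07/44.01) = √1.456 = 1.207.

1.207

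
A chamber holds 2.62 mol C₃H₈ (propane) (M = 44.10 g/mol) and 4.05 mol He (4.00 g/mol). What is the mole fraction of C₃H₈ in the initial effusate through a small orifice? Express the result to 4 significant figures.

0.1631

Rate_i ∝ x_i/√M_i (Graham's law weighted by mole fraction), so the effusate composition follows n_i/√M_i.
So x_C₃H₈ in the escaping gas = (n_C₃H₈/√M_C₃H₈) / Σ(n_i/√M_i)
= (2.62/√44.10) / (2.62/√44.10 + 4.05/√4.00) = 0.3945/(0.3945 + 2.025) = 0.1631.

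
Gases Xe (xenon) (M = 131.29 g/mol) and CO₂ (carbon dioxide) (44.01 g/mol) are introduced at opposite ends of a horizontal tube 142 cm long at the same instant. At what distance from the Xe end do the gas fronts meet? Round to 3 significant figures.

In equal time, each gas travels a distance ∝ its rate ∝ 1/√M, so d_Xe/d_CO₂ = √(M_CO₂/M_Xe) = √(44.01/131.29) = 0.5790.
With d_Xe + d_CO₂ = 142 cm, d_CO₂ = 142/(1 + 0.5790) = 89.93 cm.
d_Xe = 142 − 89.93 = 52.1 cm.

52.1 cm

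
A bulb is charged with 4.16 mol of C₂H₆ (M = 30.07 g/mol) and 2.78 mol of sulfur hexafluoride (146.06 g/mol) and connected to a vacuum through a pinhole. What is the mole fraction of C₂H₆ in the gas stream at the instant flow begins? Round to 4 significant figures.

0.7673

The effusion rate of species i is ∝ p_i/√M_i ∝ n_i/√M_i.
So x_C₂H₆ in the escaping gas = (n_C₂H₆/√M_C₂H₆) / Σ(n_i/√M_i)
= (4.16/√30.07) / (4.16/√30.07 + 2.78/√146.06) = 0.7586/(0.7586 + 0.2300) = 0.7673.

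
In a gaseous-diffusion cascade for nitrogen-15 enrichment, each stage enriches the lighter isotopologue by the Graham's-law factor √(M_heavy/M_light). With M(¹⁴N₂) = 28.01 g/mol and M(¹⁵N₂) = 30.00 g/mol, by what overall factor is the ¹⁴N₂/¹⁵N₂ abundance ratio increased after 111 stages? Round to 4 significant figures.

The single-stage factor is √(M_heavy/M_light), so 111 stages give [√(30.00/28.01)]^111 = (30.00/28.01)^(111/2).
= 1.07105^(111/2) = 45.12.

45.12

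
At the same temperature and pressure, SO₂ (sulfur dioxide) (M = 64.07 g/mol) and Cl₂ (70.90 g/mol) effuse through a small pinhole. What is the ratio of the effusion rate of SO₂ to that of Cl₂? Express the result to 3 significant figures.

1.05

Graham's law gives rate_SO₂/rate_Cl₂ = √(M_Cl₂/M_SO₂) = √(70.90/64.07) = √1.107 = 1.05.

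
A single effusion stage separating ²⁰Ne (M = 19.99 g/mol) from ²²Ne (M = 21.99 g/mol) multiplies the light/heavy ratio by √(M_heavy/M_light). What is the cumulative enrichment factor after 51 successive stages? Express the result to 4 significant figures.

11.38

Overall factor = α^51 with α = √(21.99/19.99), i.e. (21.99/19.99)^(51/2).
= 1.10005^(51/2) = 11.38.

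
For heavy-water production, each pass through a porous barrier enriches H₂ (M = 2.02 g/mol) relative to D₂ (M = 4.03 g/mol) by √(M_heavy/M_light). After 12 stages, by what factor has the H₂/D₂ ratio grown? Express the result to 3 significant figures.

63.1

Each stage multiplies the ratio by α = √(4.03/2.02), so after 12 stages the overall factor is α^12 = (4.03/2.02)^(12/2).
= 1.99505^6 = 63.1.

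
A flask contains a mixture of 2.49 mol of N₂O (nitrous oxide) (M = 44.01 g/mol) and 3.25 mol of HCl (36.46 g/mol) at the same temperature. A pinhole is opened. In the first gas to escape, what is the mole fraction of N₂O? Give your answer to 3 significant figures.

0.411

The effusion rate of species i is ∝ p_i/√M_i ∝ n_i/√M_i.
Mole fraction of N₂O in the effusate = (n_N₂O/√M_N₂O) / (n_N₂O/√M_N₂O + n_HCl/√M_HCl)
= (2.49/√44.01) / (2.49/√44.01 + 3.25/√36.46) = 0.3753/(0.3753 + 0.5382) = 0.411.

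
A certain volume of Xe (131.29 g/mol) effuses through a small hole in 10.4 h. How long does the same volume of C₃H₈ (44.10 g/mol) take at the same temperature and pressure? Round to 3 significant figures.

6.03 h

Using Graham's law: t_C₃H₈/t_Xe = √(M_C₃H₈/M_Xe) = √(44.10/131.29) = √0.3359 = 0.5796.
So the time for C₃H₈ is 10.4 × 0.5796 = 6.03 h.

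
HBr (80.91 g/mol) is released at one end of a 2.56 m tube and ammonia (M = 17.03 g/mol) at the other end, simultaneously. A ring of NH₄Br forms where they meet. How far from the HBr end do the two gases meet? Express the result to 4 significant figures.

Graham's law gives d_HBr/d_NH₃ = rate_HBr/rate_NH₃ = √(M_NH₃/M_HBr) = √(17.03/80.91) = 0.4588.
With d_HBr + d_NH₃ = 2.56 m, d_NH₃ = 2.56/(1 + 0.4588) = 1.755 m.
d_HBr = 2.56 − 1.755 = 0.8051 m.

0.8051 m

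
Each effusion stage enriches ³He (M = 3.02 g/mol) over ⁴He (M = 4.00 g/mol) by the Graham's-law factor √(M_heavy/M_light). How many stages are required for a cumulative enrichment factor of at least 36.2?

26

With α = √(4.00/3.02) per stage, ln α = ½ ln(1.32450) = 0.1405.
Need α^N ≥ 36.2 ⇒ N ≥ ln(36.2) / ln α = 3.589 / 0.1405 = 25.54.
Rounding up, N = 26 stages.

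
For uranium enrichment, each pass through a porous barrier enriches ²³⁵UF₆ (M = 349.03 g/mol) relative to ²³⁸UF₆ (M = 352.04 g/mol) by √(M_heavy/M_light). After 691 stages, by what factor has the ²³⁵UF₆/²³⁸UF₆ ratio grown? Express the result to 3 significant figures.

19.4

Each stage multiplies the ratio by α = √(352.04/349.03), so after 691 stages the overall factor is α^691 = (352.04/349.03)^(691/2).
= 1.00862^(691/2) = 19.4.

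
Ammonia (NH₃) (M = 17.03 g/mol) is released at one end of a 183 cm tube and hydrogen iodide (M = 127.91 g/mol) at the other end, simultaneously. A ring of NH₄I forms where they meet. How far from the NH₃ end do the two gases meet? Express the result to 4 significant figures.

Graham's law gives d_NH₃/d_HI = rate_NH₃/rate_HI = √(M_HI/M_NH₃) = √(127.91/17.03) = 2.741.
With d_NH₃ + d_HI = 183 cm, d_HI = 183/(1 + 2.741) = 48.92 cm.
d_NH₃ = 183 − 48.92 = 134.1 cm.

134.1 cm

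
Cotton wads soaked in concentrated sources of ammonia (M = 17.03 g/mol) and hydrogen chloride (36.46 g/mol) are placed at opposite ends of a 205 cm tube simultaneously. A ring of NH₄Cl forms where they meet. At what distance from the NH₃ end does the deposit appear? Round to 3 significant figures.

122 cm

Graham's law gives d_NH₃/d_HCl = rate_NH₃/rate_HCl = √(M_HCl/M_NH₃) = √(36.46/17.03) = 1.463.
With d_NH₃ + d_HCl = 205 cm, d_HCl = 205/(1 + 1.463) = 83.23 cm.
d_NH₃ = 205 − 83.23 = 122 cm.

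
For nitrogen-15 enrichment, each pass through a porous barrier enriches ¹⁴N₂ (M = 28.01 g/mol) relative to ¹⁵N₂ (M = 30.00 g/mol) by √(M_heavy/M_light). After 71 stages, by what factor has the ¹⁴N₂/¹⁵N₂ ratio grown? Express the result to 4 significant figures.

Overall factor = α^71 with α = √(30.00/28.01), i.e. (30.00/28.01)^(71/2).
= 1.07105^(71/2) = 11.43.

11.43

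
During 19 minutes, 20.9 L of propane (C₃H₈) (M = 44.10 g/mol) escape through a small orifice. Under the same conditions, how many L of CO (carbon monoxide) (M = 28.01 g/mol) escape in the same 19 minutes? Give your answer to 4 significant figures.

From Graham's law, rate_CO/rate_C₃H₈ = √(M_C₃H₈/M_CO) = √(44.10/28.01) = √1.574 = 1.255.
So the volume for CO is 20.9 × 1.255 = 26.22 L.

26.22 L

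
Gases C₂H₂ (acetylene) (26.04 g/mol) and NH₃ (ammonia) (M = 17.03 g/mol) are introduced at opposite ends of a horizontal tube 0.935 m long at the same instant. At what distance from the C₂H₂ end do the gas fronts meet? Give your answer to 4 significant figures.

0.4181 m

Graham's law gives d_C₂H₂/d_NH₃ = rate_C₂H₂/rate_NH₃ = √(M_NH₃/M_C₂H₂) = √(17.03/26.04) = 0.8087.
With d_C₂H₂ + d_NH₃ = 0.935 m, d_NH₃ = 0.935/(1 + 0.8087) = 0.5169 m.
d_C₂H₂ = 0.935 − 0.5169 = 0.4181 m.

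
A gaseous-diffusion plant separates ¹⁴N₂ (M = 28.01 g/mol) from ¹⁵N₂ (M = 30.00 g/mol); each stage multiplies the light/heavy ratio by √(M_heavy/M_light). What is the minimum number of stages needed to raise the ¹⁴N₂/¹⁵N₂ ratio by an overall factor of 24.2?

With α = √(30.00/28.01) per stage, ln α = ½ ln(1.07105) = 0.03432.
Need α^N ≥ 24.2 ⇒ N ≥ ln(24.2) / ln α = 3.186 / 0.03432 = 92.85.
Minimum whole number of stages: N = 93.

93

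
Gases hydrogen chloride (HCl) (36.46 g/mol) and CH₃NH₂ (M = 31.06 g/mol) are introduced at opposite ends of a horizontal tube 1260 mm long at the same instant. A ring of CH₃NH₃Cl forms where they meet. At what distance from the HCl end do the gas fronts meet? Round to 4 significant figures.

604.8 mm

Graham's law gives d_HCl/d_CH₃NH₂ = rate_HCl/rate_CH₃NH₂ = √(M_CH₃NH₂/M_HCl) = √(31.06/36.46) = 0.9230.
With d_HCl + d_CH₃NH₂ = 1260 mm, d_CH₃NH₂ = 1260/(1 + 0.9230) = 655.2 mm.
d_HCl = 1260 − 655.2 = 604.8 mm.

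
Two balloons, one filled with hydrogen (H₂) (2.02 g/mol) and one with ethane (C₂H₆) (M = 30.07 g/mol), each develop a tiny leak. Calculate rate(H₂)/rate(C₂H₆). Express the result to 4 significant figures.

From Graham's law, rate_H₂/rate_C₂H₆ = √(M_C₂H₆/M_H₂) = √(30.07/2.02) = √14.89 = 3.858.

3.858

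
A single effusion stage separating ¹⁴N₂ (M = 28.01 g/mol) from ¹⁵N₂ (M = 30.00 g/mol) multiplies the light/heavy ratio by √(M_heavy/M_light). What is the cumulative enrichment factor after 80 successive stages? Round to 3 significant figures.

Each stage multiplies the ratio by α = √(30.00/28.01), so after 80 stages the overall factor is α^80 = (30.00/28.01)^(80/2).
= 1.07105^40 = 15.6.

15.6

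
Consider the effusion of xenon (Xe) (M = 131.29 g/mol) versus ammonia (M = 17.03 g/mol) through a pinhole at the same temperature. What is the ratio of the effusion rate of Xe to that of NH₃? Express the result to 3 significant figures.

Graham's law gives rate_Xe/rate_NH₃ = √(M_NH₃/M_Xe) = √(17.03/131.29) = √0.1297 = 0.360.

0.360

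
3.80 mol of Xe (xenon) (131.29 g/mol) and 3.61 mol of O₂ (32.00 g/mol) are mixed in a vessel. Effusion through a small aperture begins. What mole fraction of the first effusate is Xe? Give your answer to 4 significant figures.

Each component's effusion rate ∝ (its partial pressure)·(1/√M) ∝ n_i/√M_i.
So x_Xe in the escaping gas = (n_Xe/√M_Xe) / Σ(n_i/√M_i)
= (3.80/√131.29) / (3.80/√131.29 + 3.61/√32.00) = 0.3316/(0.3316 + 0.6382) = 0.3420.

0.3420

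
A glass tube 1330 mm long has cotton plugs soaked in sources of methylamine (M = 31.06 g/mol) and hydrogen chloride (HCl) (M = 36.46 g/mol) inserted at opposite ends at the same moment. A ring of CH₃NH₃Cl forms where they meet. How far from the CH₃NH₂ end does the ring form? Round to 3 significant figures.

692 mm

In equal time, each gas travels a distance ∝ its rate ∝ 1/√M, so d_CH₃NH₂/d_HCl = √(M_HCl/M_CH₃NH₂) = √(36.46/31.06) = 1.083.
With d_CH₃NH₂ + d_HCl = 1330 mm, d_HCl = 1330/(1 + 1.083) = 638.4 mm.
d_CH₃NH₂ = 1330 − 638.4 = 692 mm.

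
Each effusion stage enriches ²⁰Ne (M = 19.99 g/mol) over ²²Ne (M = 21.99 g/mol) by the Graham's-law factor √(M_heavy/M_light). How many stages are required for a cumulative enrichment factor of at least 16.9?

60

Single-stage factor α = √(21.99/19.99), so ln α = ½ ln(1.10005) = 0.04768.
Need α^N ≥ 16.9 ⇒ N ≥ ln(16.9) / ln α = 2.827 / 0.04768 = 59.30.
Rounding up, N = 60 stages.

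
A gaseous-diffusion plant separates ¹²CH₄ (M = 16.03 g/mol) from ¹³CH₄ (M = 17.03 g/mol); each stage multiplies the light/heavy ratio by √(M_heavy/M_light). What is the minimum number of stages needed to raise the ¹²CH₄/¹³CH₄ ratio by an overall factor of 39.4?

Single-stage factor α = √(17.03/16.03), so ln α = ½ ln(1.06238) = 0.03026.
Need α^N ≥ 39.4 ⇒ N ≥ ln(39.4) / ln α = 3.674 / 0.03026 = 121.42.
Rounding up, N = 122 stages.

122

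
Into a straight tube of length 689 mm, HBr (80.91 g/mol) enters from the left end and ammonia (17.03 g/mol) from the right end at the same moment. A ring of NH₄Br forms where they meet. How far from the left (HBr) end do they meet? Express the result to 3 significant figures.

The fronts meet when d_HBr + d_NH₃ = L with d_HBr/d_NH₃ = √(M_NH₃/M_HBr) (Graham's law). Here √(M_NH₃/M_HBr) = √(17.03/80.91) = 0.4588.
With d_HBr + d_NH₃ = 689 mm, d_NH₃ = 689/(1 + 0.4588) = 472.3 mm.
d_HBr = 689 − 472.3 = 217 mm.

217 mm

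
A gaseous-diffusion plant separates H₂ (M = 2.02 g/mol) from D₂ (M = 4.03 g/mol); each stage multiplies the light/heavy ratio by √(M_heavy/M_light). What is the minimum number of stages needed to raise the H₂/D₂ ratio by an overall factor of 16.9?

9

Per stage α = (4.03/2.02)^(1/2) = 1.99505^0.5, giving ln α = 0.3453.
Need α^N ≥ 16.9 ⇒ N ≥ ln(16.9) / ln α = 2.827 / 0.3453 = 8.19.
Minimum whole number of stages: N = 9.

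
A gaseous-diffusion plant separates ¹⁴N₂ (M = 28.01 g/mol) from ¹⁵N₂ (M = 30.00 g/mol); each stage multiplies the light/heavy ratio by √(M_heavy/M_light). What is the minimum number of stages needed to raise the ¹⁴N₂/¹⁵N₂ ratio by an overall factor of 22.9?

Single-stage factor α = √(30.00/28.01), so ln α = ½ ln(1.07105) = 0.03432.
Need α^N ≥ 22.9 ⇒ N ≥ ln(22.9) / ln α = 3.131 / 0.03432 = 91.24.
Minimum whole number of stages: N = 92.

92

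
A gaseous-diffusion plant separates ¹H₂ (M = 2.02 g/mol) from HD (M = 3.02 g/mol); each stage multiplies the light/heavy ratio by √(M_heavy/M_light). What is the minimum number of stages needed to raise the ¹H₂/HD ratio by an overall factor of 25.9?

With α = √(3.02/2.02) per stage, ln α = ½ ln(1.49505) = 0.2011.
Need α^N ≥ 25.9 ⇒ N ≥ ln(25.9) / ln α = 3.254 / 0.2011 = 16.18.
Minimum whole number of stages: N = 17.

17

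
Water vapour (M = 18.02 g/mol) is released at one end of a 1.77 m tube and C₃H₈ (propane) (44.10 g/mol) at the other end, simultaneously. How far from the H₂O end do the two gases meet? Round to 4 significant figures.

The fronts meet when d_H₂O + d_C₃H₈ = L with d_H₂O/d_C₃H₈ = √(M_C₃H₈/M_H₂O) (Graham's law). Here √(M_C₃H₈/M_H₂O) = √(44.10/18.02) = 1.564.
With d_H₂O + d_C₃H₈ = 1.77 m, d_C₃H₈ = 1.77/(1 + 1.564) = 0.6902 m.
d_H₂O = 1.77 − 0.6902 = 1.080 m.

1.080 m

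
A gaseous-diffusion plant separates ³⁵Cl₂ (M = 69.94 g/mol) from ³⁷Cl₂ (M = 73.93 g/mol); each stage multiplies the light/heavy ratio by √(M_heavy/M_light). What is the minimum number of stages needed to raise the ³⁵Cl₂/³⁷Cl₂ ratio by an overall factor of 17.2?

Per stage α = (73.93/69.94)^(1/2) = 1.05705^0.5, giving ln α = 0.02774.
Need α^N ≥ 17.2 ⇒ N ≥ ln(17.2) / ln α = 2.845 / 0.02774 = 102.55.
Minimum whole number of stages: N = 103.

103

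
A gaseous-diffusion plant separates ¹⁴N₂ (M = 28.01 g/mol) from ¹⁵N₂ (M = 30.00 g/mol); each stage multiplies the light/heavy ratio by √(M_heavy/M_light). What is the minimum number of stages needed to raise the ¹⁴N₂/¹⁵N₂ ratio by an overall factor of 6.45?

55

Per stage α = (30.00/28.01)^(1/2) = 1.07105^0.5, giving ln α = 0.03432.
Need α^N ≥ 6.45 ⇒ N ≥ ln(6.45) / ln α = 1.864 / 0.03432 = 54.32.
Minimum whole number of stages: N = 55.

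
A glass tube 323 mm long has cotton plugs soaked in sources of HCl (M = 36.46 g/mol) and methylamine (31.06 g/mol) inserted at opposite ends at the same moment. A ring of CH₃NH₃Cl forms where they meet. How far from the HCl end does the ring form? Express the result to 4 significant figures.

155.0 mm

Graham's law gives d_HCl/d_CH₃NH₂ = rate_HCl/rate_CH₃NH₂ = √(M_CH₃NH₂/M_HCl) = √(31.06/36.46) = 0.9230.
With d_HCl + d_CH₃NH₂ = 323 mm, d_CH₃NH₂ = 323/(1 + 0.9230) = 168.0 mm.
d_HCl = 323 − 168.0 = 155.0 mm.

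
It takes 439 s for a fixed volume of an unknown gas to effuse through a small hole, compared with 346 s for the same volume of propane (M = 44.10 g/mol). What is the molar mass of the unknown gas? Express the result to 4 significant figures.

70.99 g/mol

From Graham's law, t_X/t_C₃H₈ = √(M_X/M_C₃H₈).
439/346 = 1.269 = √(M_X/44.10)
M_X = 44.10 × 1.269² = 44.10 × 1.610 = 70.99 g/mol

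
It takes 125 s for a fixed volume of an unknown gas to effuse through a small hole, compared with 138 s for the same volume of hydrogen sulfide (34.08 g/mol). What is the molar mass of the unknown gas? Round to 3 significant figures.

28.0 g/mol

Using Graham's law: t_X/t_H₂S = √(M_X/M_H₂S).
125/138 = 0.9058 = √(M_X/34.08)
M_X = 34.08 × 0.9058² = 34.08 × 0.8205 = 28.0 g/mol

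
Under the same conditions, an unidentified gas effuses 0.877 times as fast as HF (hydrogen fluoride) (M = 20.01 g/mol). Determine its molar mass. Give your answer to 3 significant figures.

26.0 g/mol

Since effusion rate ∝ 1/√M, rate_X/rate_HF = √(M_HF/M_X).
0.877 = √(20.01/M_X)
M_X = 20.01 / 0.877² = 20.01 / 0.7691 = 26.0 g/mol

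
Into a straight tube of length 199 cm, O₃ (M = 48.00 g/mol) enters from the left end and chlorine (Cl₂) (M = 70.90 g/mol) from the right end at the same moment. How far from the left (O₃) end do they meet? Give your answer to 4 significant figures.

The fronts meet when d_O₃ + d_Cl₂ = L with d_O₃/d_Cl₂ = √(M_Cl₂/M_O₃) (Graham's law). Here √(M_Cl₂/M_O₃) = √(70.90/48.00) = 1.215.
With d_O₃ + d_Cl₂ = 199 cm, d_Cl₂ = 199/(1 + 1.215) = 89.83 cm.
d_O₃ = 199 − 89.83 = 109.2 cm.

109.2 cm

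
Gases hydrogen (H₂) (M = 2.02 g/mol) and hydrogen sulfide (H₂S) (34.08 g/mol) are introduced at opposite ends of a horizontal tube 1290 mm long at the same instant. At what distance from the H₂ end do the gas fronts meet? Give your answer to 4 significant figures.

1037 mm

Graham's law gives d_H₂/d_H₂S = rate_H₂/rate_H₂S = √(M_H₂S/M_H₂) = √(34.08/2.02) = 4.107.
With d_H₂ + d_H₂S = 1290 mm, d_H₂S = 1290/(1 + 4.107) = 252.6 mm.
d_H₂ = 1290 − 252.6 = 1037 mm.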